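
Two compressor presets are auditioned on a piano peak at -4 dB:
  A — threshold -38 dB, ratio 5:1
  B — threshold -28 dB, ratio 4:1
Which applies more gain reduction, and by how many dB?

A: GR = 34 − 34/5 = 27.2 dB.
B: GR = 24 − 24/4 = 18 dB.
A reduces 9.2 dB more.

A, by 9.2 dB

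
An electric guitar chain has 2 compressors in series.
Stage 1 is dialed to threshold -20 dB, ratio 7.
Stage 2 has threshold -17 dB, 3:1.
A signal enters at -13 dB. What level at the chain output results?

Stage 1: 7 dB above -20 dB, reduced 7:1 to 1 dB above → -19 dB.
Stage 2: -19 dB ≤ -17 dB, so stage 2 doesn't engage; output -19 dB.

-19 dB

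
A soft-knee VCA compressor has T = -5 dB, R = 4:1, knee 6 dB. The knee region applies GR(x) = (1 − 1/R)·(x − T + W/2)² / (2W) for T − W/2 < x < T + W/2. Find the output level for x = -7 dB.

-7.0625 dB

x − T + W/2 = -7 − (-5) + 3 = 1.
GR = (1 − 1/4) × 1² / 12 = 0.75 × 1 / 12 = 0.0625 dB.
Output = -7 − 0.0625 = -7.0625 dB.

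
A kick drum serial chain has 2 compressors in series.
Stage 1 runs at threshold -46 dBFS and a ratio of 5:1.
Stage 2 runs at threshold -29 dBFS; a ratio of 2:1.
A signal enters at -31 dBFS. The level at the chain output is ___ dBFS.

Stage 1: -31 dBFS is 15 dB over -46 dBFS; at 5:1 that becomes 3 dB over, giving -43 dBFS.
Stage 2: -43 dBFS ≤ -29 dBFS, so stage 2 doesn't engage; output -43 dBFS.

-43 dBFS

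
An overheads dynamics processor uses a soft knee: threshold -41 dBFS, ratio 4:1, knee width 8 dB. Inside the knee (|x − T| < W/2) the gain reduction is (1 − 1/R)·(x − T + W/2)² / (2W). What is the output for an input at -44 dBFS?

x − T + W/2 = -44 − (-41) + 4 = 1.
GR = (1 − 1/4) × 1² / 16 = 0.75 × 1 / 16 = 0.046875 dB.
Output = -44 − 0.046875 = -44.046875 dBFS.

-44.046875 dBFS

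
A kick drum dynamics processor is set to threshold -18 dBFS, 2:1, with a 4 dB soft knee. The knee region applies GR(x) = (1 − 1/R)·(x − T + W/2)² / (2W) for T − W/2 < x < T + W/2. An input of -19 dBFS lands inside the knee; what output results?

-19.0625 dBFS

x − T + W/2 = -19 − (-18) + 2 = 1.
GR = (1 − 1/2) × 1² / 8 = 0.5 × 1 / 8 = 0.0625 dB.
Output = -19 − 0.0625 = -19.0625 dBFS.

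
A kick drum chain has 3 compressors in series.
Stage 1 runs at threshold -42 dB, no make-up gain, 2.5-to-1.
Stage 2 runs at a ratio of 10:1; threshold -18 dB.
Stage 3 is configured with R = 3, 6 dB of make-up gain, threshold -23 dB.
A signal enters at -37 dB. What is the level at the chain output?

-34 dB

Stage 1: overshoot 5 dB → 5/2.5 = 2 dB → -40 dB.
Stage 2: below threshold (-40 ≤ -18); passes unchanged; output -40 dB.
Stage 3: below threshold (-40 ≤ -23); passes unchanged; make-up brings it to -34 dB.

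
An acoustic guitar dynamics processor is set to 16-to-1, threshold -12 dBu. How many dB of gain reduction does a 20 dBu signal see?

30 dB

20 dBu exceeds the threshold by 32 dB.
At 16:1, output sits 32/16 = 2 dB above threshold.
So the signal is attenuated by 32 − 2 = 30 dB.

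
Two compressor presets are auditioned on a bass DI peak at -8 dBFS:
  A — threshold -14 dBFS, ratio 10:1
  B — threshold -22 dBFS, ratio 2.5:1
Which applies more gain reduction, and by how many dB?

A: GR = 6 − 6/10 = 5.4 dB.
B: GR = 14 − 14/2.5 = 8.4 dB.
Difference: 3 dB in favour of B.

B, by 3 dB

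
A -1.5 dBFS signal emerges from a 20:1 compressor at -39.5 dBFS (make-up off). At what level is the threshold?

Gain reduction = -1.5 − (-39.5) = 38 dB; output overshoot = GR / (R − 1) = 38 / 19 = 2 dB.
Threshold = output − output overshoot = -39.5 − 2 = -41.5 dBFS.

-41.5 dBFS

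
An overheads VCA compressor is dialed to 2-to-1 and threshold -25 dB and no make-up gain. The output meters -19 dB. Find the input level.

-13 dB

That's 6 dB above the -25 dB threshold.
Undo the ratio: input overshoot = 6 × 2 = 12 dB, giving input = -13 dB.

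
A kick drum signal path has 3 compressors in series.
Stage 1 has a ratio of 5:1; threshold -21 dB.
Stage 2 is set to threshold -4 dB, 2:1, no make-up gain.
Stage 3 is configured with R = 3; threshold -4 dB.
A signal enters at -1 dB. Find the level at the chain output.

-17 dB

Stage 1: overshoot 20 dB → 20/5 = 4 dB → -17 dB.
Stage 2: -17 dB ≤ -4 dB, so stage 2 doesn't engage; output -17 dB.
Stage 3: below threshold (-17 ≤ -4); passes unchanged; output -17 dB.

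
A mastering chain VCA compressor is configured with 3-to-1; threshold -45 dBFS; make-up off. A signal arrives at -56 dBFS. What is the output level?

-56 dBFS is 11 dB below the -45 dBFS threshold, so no gain reduction is applied.
Output = input = -56 dBFS.

-56 dBFS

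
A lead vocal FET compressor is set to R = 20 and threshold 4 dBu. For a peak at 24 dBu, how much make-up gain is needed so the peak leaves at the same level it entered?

Without make-up, output = threshold + overshoot/20 = 4 + 1 = 5 dBu.
Gap to target: 19 dB.

19 dB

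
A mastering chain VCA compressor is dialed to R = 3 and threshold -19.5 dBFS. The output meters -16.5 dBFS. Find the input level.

That's 3 dB above the -19.5 dBFS threshold.
Undo the ratio: input overshoot = 3 × 3 = 9 dB, giving input = -10.5 dBFS.

-10.5 dBFS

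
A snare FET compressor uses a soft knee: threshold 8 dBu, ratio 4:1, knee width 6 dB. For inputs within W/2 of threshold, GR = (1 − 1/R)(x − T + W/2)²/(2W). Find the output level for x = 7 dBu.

6.75 dBu

x − T + W/2 = 7 − 8 + 3 = 2.
GR = (1 − 1/4) × 2² / 12 = 0.75 × 4 / 12 = 0.25 dB.
Output = 7 − 0.25 = 6.75 dBu.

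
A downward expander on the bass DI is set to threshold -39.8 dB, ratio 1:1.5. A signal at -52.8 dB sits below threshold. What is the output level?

Undershoot = (-39.8) − (-52.8) = 13 dB.
At 1:1.5, that expands to 19.5 dB under threshold.
Output = -39.8 − 19.5 = -59.3 dB.

-59.3 dB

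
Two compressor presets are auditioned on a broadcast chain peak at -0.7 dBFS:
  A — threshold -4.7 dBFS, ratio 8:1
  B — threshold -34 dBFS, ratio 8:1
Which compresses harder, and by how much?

B, by 25.6375 dB

A: GR = 4 − 4/8 = 3.5 dB.
B: GR = 33.3 − 33.3/8 = 29.1375 dB.
B reduces 25.6375 dB more.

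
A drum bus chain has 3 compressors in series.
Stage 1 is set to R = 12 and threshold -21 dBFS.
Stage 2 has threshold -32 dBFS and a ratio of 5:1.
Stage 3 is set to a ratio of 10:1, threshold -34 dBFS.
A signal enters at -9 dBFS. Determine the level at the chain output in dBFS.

-33.56 dBFS

Stage 1: 12 dB above -21 dBFS, reduced 12:1 to 1 dB above → -20 dBFS.
Stage 2: overshoot 12 dB → 12/5 = 2.4 dB → -29.6 dBFS.
Stage 3: overshoot 4.4 dB → 4.4/10 = 0.44 dB → -33.56 dBFS.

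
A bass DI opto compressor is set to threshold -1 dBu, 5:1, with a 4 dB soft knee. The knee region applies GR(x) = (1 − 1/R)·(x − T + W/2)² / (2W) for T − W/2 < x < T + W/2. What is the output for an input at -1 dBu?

-1.4 dBu

x − T + W/2 = -1 − (-1) + 2 = 2.
GR = (1 − 1/5) × 2² / 8 = 0.8 × 4 / 8 = 0.4 dB.
Output = -1 − 0.4 = -1.4 dBu.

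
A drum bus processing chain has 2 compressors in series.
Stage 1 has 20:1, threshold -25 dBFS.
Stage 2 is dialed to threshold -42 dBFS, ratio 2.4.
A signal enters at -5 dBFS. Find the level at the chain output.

Stage 1: 20 dB above -25 dBFS, reduced 20:1 to 1 dB above → -24 dBFS.
Stage 2: -24 dBFS is 18 dB over -42 dBFS; at 2.4:1 that becomes 7.5 dB over, giving -34.5 dBFS.

-34.5 dBFS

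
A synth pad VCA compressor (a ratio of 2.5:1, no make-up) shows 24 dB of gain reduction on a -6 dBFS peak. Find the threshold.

Let T be the threshold. Output overshoot = (input overshoot)/R, so -30 − T = (-6 − T)/2.5.
2.5·(-30 − T) = -6 − T → 1.5·T = -75 − (-6) = -69.
T = -69/1.5 = -46 dBFS.

-46 dBFS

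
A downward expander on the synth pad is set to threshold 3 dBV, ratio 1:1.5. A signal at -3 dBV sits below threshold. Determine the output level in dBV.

Below threshold, a 1:1.5 expander applies gain = (1.5−1)×(T − x) of attenuation.
(1.5−1) × 6 = 3 dB, so output = -3 − 3 = -6 dBV.

-6 dBV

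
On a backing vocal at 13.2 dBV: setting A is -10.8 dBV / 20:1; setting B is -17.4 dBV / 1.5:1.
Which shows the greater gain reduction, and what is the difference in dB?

A, by 12.6 dB

A: 24 dB over, compressed to 1.2 dB over, so 22.8 dB of GR.
B: 30.6 dB over, compressed to 20.4 dB over, so 10.2 dB of GR.
A applies 12.6 dB more gain reduction.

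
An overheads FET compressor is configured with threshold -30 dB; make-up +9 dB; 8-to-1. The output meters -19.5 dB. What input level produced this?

Before make-up, the level was -19.5 − 9 = -28.5 dB.
Post-compression overshoot = -28.5 − (-30) = 1.5 dB.
Before 8:1 compression the overshoot was 1.5 × 8 = 12 dB, so input = -30 + 12 = -18 dB.

-18 dB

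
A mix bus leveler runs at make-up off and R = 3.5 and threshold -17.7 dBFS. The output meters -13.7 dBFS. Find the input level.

The compressed level sits -13.7 − (-17.7) = 4 dB over threshold.
Undo the ratio: input overshoot = 4 × 3.5 = 14 dB, giving input = -3.7 dBFS.

-3.7 dBFS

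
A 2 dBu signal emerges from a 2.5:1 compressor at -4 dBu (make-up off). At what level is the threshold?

Input is 10 dB above T (since output overshoot × R = input overshoot: (-4 − T)·2.5 = 2 − T gives T = -8 dBu).
Check: -8 + (2 − (-8))/2.5 = -8 + 4 = -4 dBu. ✓

-8 dBu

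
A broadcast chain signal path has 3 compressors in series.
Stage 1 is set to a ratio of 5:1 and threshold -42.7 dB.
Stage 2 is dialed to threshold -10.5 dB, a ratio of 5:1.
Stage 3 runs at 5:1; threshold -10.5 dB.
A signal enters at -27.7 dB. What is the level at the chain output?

Stage 1: 15 dB above -42.7 dB, reduced 5:1 to 3 dB above → -39.7 dB.
Stage 2: below threshold (-39.7 ≤ -10.5); passes unchanged; output -39.7 dB.
Stage 3: -39.7 dB ≤ -10.5 dB, so stage 3 doesn't engage; output -39.7 dB.

-39.7 dB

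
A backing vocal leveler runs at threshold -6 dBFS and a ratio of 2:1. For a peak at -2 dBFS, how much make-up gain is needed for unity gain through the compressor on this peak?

2 dB

Overshoot 4 dB → 4/2 = 2 dB after compression, so the compressed level is -6 + 2 = -4 dBFS.
Make-up = target − compressed = -2 − (-4) = 2 dB.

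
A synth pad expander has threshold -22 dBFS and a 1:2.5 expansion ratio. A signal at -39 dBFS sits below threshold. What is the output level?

Undershoot = (-22) − (-39) = 17 dB.
At 1:2.5, that expands to 42.5 dB under threshold.
Output = -22 − 42.5 = -64.5 dBFS.

-64.5 dBFS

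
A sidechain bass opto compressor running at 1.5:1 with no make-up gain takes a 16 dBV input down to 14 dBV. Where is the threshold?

10 dBV

Input is 6 dB above T (since output overshoot × R = input overshoot: (14 − T)·1.5 = 16 − T gives T = 10 dBV).
Check: 10 + (16 − 10)/1.5 = 10 + 4 = 14 dBV. ✓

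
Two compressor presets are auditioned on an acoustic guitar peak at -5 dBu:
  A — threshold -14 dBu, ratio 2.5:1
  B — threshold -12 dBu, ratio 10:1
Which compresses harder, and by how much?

B, by 0.9 dB

A: overshoot 9 dB → output overshoot 3.6 dB → GR 5.4 dB.
B: overshoot 7 dB → output overshoot 0.7 dB → GR 6.3 dB.
B applies 0.9 dB more gain reduction.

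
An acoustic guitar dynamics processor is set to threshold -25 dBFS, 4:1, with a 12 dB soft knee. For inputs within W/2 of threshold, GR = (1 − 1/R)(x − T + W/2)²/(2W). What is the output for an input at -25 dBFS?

-26.125 dBFS

x − T + W/2 = -25 − (-25) + 6 = 6.
GR = (1 − 1/4) × 6² / 24 = 0.75 × 36 / 24 = 1.125 dB.
Output = -25 − 1.125 = -26.125 dBFS.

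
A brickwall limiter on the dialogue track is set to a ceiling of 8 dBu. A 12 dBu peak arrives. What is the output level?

At ∞:1, everything above 8 dBu is held at the ceiling.

8 dBu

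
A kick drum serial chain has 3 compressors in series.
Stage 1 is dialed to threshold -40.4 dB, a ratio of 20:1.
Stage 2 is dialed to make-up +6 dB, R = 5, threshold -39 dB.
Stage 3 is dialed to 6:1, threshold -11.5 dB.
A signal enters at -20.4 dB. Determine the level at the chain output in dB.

Stage 1: overshoot 20 dB → 20/20 = 1 dB → -39.4 dB.
Stage 2: -39.4 dB is at or below the -39 dB threshold — no compression; make-up brings it to -33.4 dB.
Stage 3: -33.4 dB ≤ -11.5 dB, so stage 3 doesn't engage; output -33.4 dB.

-33.4 dB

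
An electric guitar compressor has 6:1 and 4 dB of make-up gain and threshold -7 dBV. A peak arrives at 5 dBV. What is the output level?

-1 dBV

Overshoot: 5 − (-7) = 12 dB.
6:1 compression reduces that to 12/6 = 2 dB over.
So the level is -7 + 2 = -5 dBV; make-up adds 4 dB, giving -1 dBV.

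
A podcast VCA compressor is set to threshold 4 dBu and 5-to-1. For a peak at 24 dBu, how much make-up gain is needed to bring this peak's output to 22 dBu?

The peak compresses to 4 + 20/5 = 8 dBu.
To reach 22 dBu requires 22 − 8 = 14 dB of make-up.

14 dB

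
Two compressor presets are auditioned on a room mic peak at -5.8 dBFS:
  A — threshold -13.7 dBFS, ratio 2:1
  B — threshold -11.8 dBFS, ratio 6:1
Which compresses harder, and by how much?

A: 7.9 dB over, compressed to 3.95 dB over, so 3.95 dB of GR.
B: 6 dB over, compressed to 1 dB over, so 5 dB of GR.
B applies 1.05 dB more gain reduction.

B, by 1.05 dB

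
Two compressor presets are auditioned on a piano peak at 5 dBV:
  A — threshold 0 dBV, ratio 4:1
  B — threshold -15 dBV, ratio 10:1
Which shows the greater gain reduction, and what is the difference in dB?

A: 5 dB over, compressed to 1.25 dB over, so 3.75 dB of GR.
B: 20 dB over, compressed to 2 dB over, so 18 dB of GR.
B applies 14.25 dB more gain reduction.

B, by 14.25 dB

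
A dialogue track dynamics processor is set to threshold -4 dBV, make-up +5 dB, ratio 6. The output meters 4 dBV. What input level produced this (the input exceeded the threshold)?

14 dBV

Stripping the +5 dB make-up gives -1 dBV at the gain stage.
Post-compression overshoot = -1 − (-4) = 3 dB.
Before 6:1 compression the overshoot was 3 × 6 = 18 dB, so input = -4 + 18 = 14 dBV.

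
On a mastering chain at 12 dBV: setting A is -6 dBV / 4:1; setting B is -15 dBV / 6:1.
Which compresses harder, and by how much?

B, by 9 dB

A: 18 dB over, compressed to 4.5 dB over, so 13.5 dB of GR.
B: 27 dB over, compressed to 4.5 dB over, so 22.5 dB of GR.
B reduces 9 dB more.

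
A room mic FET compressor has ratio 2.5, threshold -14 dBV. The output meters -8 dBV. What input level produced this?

The compressed level sits -8 − (-14) = 6 dB over threshold.
Input overshoot = R × output overshoot = 15 dB → input = -14 + 15 = 1 dBV.

1 dBV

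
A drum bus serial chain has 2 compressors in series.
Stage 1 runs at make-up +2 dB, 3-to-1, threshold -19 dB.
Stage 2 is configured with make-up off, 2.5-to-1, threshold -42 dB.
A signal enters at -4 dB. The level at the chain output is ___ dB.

-30 dB

Stage 1: -4 dB is 15 dB over -19 dB; at 3:1 that becomes 5 dB over, giving -14 dB; +2 dB make-up → -12 dB.
Stage 2: 30 dB above -42 dB, reduced 2.5:1 to 12 dB above → -30 dB.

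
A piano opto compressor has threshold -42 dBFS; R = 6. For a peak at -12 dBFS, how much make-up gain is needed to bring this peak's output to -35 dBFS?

2 dB

The peak compresses to -42 + 30/6 = -37 dBFS.
To reach -35 dBFS requires -35 − (-37) = 2 dB of make-up.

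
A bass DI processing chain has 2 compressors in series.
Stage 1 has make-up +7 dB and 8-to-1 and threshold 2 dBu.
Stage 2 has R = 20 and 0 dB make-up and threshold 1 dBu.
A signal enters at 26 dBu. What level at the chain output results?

Stage 1: overshoot 24 dB → 24/8 = 3 dB → 5 dBu; +7 dB make-up → 12 dBu.
Stage 2: overshoot 11 dB → 11/20 = 0.55 dB → 1.55 dBu.

1.55 dBu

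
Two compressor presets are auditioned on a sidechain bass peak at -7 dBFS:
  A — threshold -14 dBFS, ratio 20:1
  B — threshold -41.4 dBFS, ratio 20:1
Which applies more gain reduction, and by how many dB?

B, by 26.03 dB

A: 7 dB over, compressed to 0.35 dB over, so 6.65 dB of GR.
B: 34.4 dB over, compressed to 1.72 dB over, so 32.68 dB of GR.
Difference: 26.03 dB in favour of B.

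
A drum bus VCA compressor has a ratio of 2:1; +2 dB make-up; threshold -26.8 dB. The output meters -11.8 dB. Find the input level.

-0.8 dB

Remove make-up: -11.8 − 2 = -13.8 dB.
The compressed level sits -13.8 − (-26.8) = 13 dB over threshold.
Input overshoot = R × output overshoot = 26 dB → input = -26.8 + 26 = -0.8 dB.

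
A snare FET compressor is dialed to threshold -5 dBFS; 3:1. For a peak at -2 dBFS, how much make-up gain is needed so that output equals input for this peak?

Overshoot 3 dB → 3/3 = 1 dB after compression, so the compressed level is -5 + 1 = -4 dBFS.
Make-up = target − compressed = -2 − (-4) = 2 dB.

2 dB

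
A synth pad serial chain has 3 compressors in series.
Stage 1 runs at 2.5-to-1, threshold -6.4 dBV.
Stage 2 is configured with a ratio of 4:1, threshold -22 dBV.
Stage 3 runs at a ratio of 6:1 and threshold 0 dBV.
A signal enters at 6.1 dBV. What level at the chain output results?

-16.85 dBV

Stage 1: overshoot 12.5 dB → 12.5/2.5 = 5 dB → -1.4 dBV.
Stage 2: -1.4 dBV is 20.6 dB over -22 dBV; at 4:1 that becomes 5.15 dB over, giving -16.85 dBV.
Stage 3: -16.85 dBV is at or below the 0 dBV threshold — no compression; output -16.85 dBV.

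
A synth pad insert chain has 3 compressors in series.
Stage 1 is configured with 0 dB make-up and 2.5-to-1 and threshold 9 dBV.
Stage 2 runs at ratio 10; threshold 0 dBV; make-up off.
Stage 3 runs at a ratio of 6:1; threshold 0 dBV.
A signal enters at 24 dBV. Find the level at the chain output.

Stage 1: overshoot 15 dB → 15/2.5 = 6 dB → 15 dBV.
Stage 2: overshoot 15 dB → 15/10 = 1.5 dB → 1.5 dBV.
Stage 3: overshoot 1.5 dB → 1.5/6 = 0.25 dB → 0.25 dBV.

0.25 dBV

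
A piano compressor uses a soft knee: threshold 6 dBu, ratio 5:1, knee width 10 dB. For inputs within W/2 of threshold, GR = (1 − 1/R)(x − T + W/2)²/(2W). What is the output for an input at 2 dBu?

x − T + W/2 = 2 − 6 + 5 = 1.
GR = (1 − 1/5) × 1² / 20 = 0.8 × 1 / 20 = 0.04 dB.
Output = 2 − 0.04 = 1.96 dBu.

1.96 dBu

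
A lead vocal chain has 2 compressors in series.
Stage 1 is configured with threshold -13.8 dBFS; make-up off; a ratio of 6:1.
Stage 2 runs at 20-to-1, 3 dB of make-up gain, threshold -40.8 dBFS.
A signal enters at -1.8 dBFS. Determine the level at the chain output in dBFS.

-36.35 dBFS

Stage 1: 12 dB above -13.8 dBFS, reduced 6:1 to 2 dB above → -11.8 dBFS.
Stage 2: -11.8 dBFS is 29 dB over -40.8 dBFS; at 20:1 that becomes 1.45 dB over, giving -39.35 dBFS; +3 dB make-up → -36.35 dBFS.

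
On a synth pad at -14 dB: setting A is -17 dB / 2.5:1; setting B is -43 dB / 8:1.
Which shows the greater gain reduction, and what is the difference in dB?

A: 3 dB over, compressed to 1.2 dB over, so 1.8 dB of GR.
B: 29 dB over, compressed to 3.625 dB over, so 25.375 dB of GR.
B applies 23.575 dB more gain reduction.

B, by 23.575 dB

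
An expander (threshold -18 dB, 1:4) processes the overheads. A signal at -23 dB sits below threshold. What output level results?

-38 dB

Undershoot = (-18) − (-23) = 5 dB.
At 1:4, that expands to 20 dB under threshold.
Output = -18 − 20 = -38 dB.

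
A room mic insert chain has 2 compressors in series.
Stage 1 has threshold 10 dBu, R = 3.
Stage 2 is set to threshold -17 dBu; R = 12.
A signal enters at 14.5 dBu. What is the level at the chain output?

Stage 1: 4.5 dB above 10 dBu, reduced 3:1 to 1.5 dB above → 11.5 dBu.
Stage 2: 11.5 dBu is 28.5 dB over -17 dBu; at 12:1 that becomes 2.375 dB over, giving -14.625 dBu.

-14.625 dBu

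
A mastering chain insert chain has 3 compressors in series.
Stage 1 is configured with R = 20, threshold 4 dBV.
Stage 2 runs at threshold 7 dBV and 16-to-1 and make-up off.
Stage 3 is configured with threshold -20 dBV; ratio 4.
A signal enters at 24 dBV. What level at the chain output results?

-13.75 dBV

Stage 1: 24 dBV is 20 dB over 4 dBV; at 20:1 that becomes 1 dB over, giving 5 dBV.
Stage 2: 5 dBV ≤ 7 dBV, so stage 2 doesn't engage; output 5 dBV.
Stage 3: 25 dB above -20 dBV, reduced 4:1 to 6.25 dB above → -13.75 dBV.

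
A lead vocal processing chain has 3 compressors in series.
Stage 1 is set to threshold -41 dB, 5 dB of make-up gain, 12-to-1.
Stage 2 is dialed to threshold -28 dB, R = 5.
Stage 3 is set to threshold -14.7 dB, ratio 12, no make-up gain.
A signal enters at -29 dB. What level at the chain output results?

Stage 1: overshoot 12 dB → 12/12 = 1 dB → -40 dB; +5 dB make-up → -35 dB.
Stage 2: -35 dB ≤ -28 dB, so stage 2 doesn't engage; output -35 dB.
Stage 3: -35 dB is at or below the -14.7 dB threshold — no compression; output -35 dB.

-35 dB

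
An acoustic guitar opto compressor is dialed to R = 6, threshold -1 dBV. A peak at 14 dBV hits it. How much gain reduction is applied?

The signal is 15 dB above threshold.
At 6:1, output sits 15/6 = 2.5 dB above threshold.
So the signal is attenuated by 15 − 2.5 = 12.5 dB.

12.5 dB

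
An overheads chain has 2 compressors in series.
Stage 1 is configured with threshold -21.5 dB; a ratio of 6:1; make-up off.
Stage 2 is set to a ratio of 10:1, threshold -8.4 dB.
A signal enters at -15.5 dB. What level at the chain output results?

Stage 1: 6 dB above -21.5 dB, reduced 6:1 to 1 dB above → -20.5 dB.
Stage 2: -20.5 dB ≤ -8.4 dB, so stage 2 doesn't engage; output -20.5 dB.

-20.5 dB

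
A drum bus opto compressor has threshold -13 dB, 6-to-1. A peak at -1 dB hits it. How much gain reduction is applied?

The signal is 12 dB above threshold.
A 6:1 ratio leaves 2 dB of that excess.
GR = overshoot in − overshoot out = 12 − 2 = 10 dB.

10 dB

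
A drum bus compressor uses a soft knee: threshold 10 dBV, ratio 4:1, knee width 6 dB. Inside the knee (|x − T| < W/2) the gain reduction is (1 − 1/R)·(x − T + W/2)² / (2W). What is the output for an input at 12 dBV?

10.4375 dBV

x − T + W/2 = 12 − 10 + 3 = 5.
GR = (1 − 1/4) × 5² / 12 = 0.75 × 25 / 12 = 1.5625 dB.
Output = 12 − 1.5625 = 10.4375 dBV.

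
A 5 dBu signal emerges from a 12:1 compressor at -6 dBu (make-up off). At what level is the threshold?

Let T be the threshold. Output overshoot = (input overshoot)/R, so -6 − T = (5 − T)/12.
12·(-6 − T) = 5 − T → 11·T = -72 − 5 = -77.
T = -77/11 = -7 dBu.

-7 dBu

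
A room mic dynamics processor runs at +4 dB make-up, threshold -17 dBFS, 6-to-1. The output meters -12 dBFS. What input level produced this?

-11 dBFS

Remove make-up: -12 − 4 = -16 dBFS.
That's 1 dB above the -17 dBFS threshold.
Input overshoot = R × output overshoot = 6 dB → input = -17 + 6 = -11 dBFS.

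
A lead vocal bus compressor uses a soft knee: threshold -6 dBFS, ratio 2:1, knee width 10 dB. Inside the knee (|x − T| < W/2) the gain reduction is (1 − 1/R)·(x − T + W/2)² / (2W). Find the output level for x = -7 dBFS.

x − T + W/2 = -7 − (-6) + 5 = 4.
GR = (1 − 1/2) × 4² / 20 = 0.5 × 16 / 20 = 0.4 dB.
Output = -7 − 0.4 = -7.4 dBFS.

-7.4 dBFS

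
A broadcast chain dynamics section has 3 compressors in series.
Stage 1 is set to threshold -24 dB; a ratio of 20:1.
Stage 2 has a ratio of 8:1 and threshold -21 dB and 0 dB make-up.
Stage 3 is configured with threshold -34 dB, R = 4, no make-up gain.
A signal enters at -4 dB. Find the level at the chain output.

-31.25 dB

Stage 1: -4 dB is 20 dB over -24 dB; at 20:1 that becomes 1 dB over, giving -23 dB.
Stage 2: -23 dB ≤ -21 dB, so stage 2 doesn't engage; output -23 dB.
Stage 3: 11 dB above -34 dB, reduced 4:1 to 2.75 dB above → -31.25 dB.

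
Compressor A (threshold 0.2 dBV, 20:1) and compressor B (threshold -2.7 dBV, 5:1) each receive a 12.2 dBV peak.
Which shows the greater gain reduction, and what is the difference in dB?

B, by 0.52 dB

A: overshoot 12 dB → output overshoot 0.6 dB → GR 11.4 dB.
B: overshoot 14.9 dB → output overshoot 2.98 dB → GR 11.92 dB.
Difference: 0.52 dB in favour of B.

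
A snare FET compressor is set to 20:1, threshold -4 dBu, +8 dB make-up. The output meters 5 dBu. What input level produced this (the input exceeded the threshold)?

16 dBu

Before make-up, the level was 5 − 8 = -3 dBu.
The compressed level sits -3 − (-4) = 1 dB over threshold.
Undo the ratio: input overshoot = 1 × 20 = 20 dB, giving input = 16 dBu.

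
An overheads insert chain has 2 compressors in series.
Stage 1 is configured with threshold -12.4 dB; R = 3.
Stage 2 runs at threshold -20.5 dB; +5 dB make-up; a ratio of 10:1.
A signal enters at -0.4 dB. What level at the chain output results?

Stage 1: -0.4 dB is 12 dB over -12.4 dB; at 3:1 that becomes 4 dB over, giving -8.4 dB.
Stage 2: -8.4 dB is 12.1 dB over -20.5 dB; at 10:1 that becomes 1.21 dB over, giving -19.29 dB; +5 dB make-up → -14.29 dB.

-14.29 dB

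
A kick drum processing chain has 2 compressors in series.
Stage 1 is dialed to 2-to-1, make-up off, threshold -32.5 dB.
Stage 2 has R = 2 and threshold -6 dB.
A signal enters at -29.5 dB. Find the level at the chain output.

Stage 1: 3 dB above -32.5 dB, reduced 2:1 to 1.5 dB above → -31 dB.
Stage 2: -31 dB ≤ -6 dB, so stage 2 doesn't engage; output -31 dB.

-31 dB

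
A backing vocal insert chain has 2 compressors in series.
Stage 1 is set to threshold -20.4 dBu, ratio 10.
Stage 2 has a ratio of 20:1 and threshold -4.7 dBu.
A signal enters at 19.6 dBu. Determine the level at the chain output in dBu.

-16.4 dBu

Stage 1: 19.6 dBu is 40 dB over -20.4 dBu; at 10:1 that becomes 4 dB over, giving -16.4 dBu.
Stage 2: below threshold (-16.4 ≤ -4.7); passes unchanged; output -16.4 dBu.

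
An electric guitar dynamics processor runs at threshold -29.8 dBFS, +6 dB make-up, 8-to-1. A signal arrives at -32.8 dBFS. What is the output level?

-26.8 dBFS

-32.8 dBFS is 3 dB below the -29.8 dBFS threshold, so no gain reduction is applied.
Make-up gain adds 6 dB: -32.8 + 6 = -26.8 dBFS.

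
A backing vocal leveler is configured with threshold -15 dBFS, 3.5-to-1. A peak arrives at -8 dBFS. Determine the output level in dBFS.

-13 dBFS

-8 dBFS sits 7 dB over threshold.
3.5:1 compression reduces that to 7/3.5 = 2 dB over.
That puts the output at -13 dBFS.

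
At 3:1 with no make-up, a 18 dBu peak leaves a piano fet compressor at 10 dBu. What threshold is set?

Input is 12 dB above T (since output overshoot × R = input overshoot: (10 − T)·3 = 18 − T gives T = 6 dBu).
Check: 6 + (18 − 6)/3 = 6 + 4 = 10 dBu. ✓

6 dBu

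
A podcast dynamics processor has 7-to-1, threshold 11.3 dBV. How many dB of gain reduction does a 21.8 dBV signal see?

Overshoot = 21.8 − 11.3 = 10.5 dB.
A 7:1 ratio leaves 1.5 dB of that excess.
Gain reduction = 10.5 − 1.5 = 9 dB.

9 dB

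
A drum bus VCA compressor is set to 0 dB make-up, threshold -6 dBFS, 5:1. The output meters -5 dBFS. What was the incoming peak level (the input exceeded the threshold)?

-1 dBFS

That's 1 dB above the -6 dBFS threshold.
Input overshoot = R × output overshoot = 5 dB → input = -6 + 5 = -1 dBFS.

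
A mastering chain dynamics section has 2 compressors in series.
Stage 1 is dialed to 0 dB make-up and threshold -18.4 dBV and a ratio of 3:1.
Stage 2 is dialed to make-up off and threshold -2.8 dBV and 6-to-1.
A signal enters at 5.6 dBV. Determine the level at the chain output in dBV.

-10.4 dBV

Stage 1: 5.6 dBV is 24 dB over -18.4 dBV; at 3:1 that becomes 8 dB over, giving -10.4 dBV.
Stage 2: -10.4 dBV is at or below the -2.8 dBV threshold — no compression; output -10.4 dBV.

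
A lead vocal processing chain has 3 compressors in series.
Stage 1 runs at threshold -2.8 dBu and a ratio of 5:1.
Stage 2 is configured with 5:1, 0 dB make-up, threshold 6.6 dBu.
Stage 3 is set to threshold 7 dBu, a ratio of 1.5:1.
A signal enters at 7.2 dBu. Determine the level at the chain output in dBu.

-0.8 dBu

Stage 1: 7.2 dBu is 10 dB over -2.8 dBu; at 5:1 that becomes 2 dB over, giving -0.8 dBu.
Stage 2: -0.8 dBu is at or below the 6.6 dBu threshold — no compression; output -0.8 dBu.
Stage 3: -0.8 dBu ≤ 7 dBu, so stage 3 doesn't engage; output -0.8 dBu.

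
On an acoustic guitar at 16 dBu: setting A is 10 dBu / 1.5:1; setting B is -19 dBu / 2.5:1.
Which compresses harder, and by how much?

A: GR = 6 − 6/1.5 = 2 dB.
B: GR = 35 − 35/2.5 = 21 dB.
B reduces 19 dB more.

B, by 19 dB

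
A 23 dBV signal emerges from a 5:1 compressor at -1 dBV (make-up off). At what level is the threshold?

-7 dBV

Gain reduction = 23 − (-1) = 24 dB; output overshoot = GR / (R − 1) = 24 / 4 = 6 dB.
Threshold = output − output overshoot = -1 − 6 = -7 dBV.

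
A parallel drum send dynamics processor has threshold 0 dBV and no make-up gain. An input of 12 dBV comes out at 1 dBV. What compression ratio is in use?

12:1

Input overshoot = 12 − 0 = 12 dB; output overshoot = 1 − 0 = 1 dB.
Ratio = 12 / 1 = 12.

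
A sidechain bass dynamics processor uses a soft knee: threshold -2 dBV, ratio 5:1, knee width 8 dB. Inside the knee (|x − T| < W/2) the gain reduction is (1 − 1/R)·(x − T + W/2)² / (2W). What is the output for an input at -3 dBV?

-3.45 dBV

x − T + W/2 = -3 − (-2) + 4 = 3.
GR = (1 − 1/5) × 3² / 16 = 0.8 × 9 / 16 = 0.45 dB.
Output = -3 − 0.45 = -3.45 dBV.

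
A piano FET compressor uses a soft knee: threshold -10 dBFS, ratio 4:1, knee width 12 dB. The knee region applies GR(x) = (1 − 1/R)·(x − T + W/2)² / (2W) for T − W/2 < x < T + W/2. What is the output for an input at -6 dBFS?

-9.125 dBFS

x − T + W/2 = -6 − (-10) + 6 = 10.
GR = (1 − 1/4) × 10² / 24 = 0.75 × 100 / 24 = 3.125 dB.
Output = -6 − 3.125 = -9.125 dBFS.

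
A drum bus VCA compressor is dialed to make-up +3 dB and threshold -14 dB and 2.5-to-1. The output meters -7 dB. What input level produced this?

-4 dB

Remove make-up: -7 − 3 = -10 dB.
That's 4 dB above the -14 dB threshold.
Undo the ratio: input overshoot = 4 × 2.5 = 10 dB, giving input = -4 dB.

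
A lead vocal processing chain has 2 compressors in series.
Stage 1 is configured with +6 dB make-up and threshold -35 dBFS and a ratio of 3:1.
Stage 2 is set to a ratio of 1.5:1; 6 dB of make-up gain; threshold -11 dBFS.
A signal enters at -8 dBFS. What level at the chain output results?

Stage 1: 27 dB above -35 dBFS, reduced 3:1 to 9 dB above → -26 dBFS; +6 dB make-up → -20 dBFS.
Stage 2: -20 dBFS is at or below the -11 dBFS threshold — no compression; make-up brings it to -14 dBFS.

-14 dBFS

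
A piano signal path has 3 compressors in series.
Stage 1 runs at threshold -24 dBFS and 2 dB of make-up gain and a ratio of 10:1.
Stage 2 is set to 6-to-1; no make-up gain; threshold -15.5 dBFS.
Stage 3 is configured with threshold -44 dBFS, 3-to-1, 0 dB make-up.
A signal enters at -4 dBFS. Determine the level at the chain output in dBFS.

-36 dBFS

Stage 1: -4 dBFS is 20 dB over -24 dBFS; at 10:1 that becomes 2 dB over, giving -22 dBFS; +2 dB make-up → -20 dBFS.
Stage 2: -20 dBFS ≤ -15.5 dBFS, so stage 2 doesn't engage; output -20 dBFS.
Stage 3: -20 dBFS is 24 dB over -44 dBFS; at 3:1 that becomes 8 dB over, giving -36 dBFS.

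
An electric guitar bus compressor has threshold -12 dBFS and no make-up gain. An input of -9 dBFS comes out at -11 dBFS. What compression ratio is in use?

3:1

Input overshoot = -9 − (-12) = 3 dB; output overshoot = -11 − (-12) = 1 dB.
Ratio = 3 / 1 = 3.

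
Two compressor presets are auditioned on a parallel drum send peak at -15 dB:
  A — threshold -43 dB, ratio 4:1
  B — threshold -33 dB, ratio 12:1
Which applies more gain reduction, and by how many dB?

A, by 4.5 dB

A: 28 dB over, compressed to 7 dB over, so 21 dB of GR.
B: 18 dB over, compressed to 1.5 dB over, so 16.5 dB of GR.
A reduces 4.5 dB more.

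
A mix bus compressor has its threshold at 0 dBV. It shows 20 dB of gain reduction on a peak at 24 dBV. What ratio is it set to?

6:1

Input overshoot = 24 − 0 = 24 dB.
Output overshoot = 24 − 20 = 4 dB.
Ratio = input overshoot / output overshoot = 24 / 4 = 6.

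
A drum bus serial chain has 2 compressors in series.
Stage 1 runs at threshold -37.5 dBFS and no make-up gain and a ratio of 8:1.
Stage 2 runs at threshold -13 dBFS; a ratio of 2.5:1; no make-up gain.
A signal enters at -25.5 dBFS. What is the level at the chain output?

Stage 1: 12 dB above -37.5 dBFS, reduced 8:1 to 1.5 dB above → -36 dBFS.
Stage 2: below threshold (-36 ≤ -13); passes unchanged; output -36 dBFS.

-36 dBFS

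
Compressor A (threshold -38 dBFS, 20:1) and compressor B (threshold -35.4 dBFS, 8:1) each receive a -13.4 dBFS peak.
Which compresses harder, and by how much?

A, by 4.12 dB

A: 24.6 dB over, compressed to 1.23 dB over, so 23.37 dB of GR.
B: 22 dB over, compressed to 2.75 dB over, so 19.25 dB of GR.
Difference: 4.12 dB in favour of A.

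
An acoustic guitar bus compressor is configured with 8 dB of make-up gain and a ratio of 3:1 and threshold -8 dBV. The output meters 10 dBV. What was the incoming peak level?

22 dBV

Remove make-up: 10 − 8 = 2 dBV.
The compressed level sits 2 − (-8) = 10 dB over threshold.
Undo the ratio: input overshoot = 10 × 3 = 30 dB, giving input = 22 dBV.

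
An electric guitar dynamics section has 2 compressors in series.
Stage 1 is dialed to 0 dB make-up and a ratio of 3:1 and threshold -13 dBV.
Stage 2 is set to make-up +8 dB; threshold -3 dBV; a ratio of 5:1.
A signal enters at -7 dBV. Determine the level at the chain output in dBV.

-3 dBV

Stage 1: overshoot 6 dB → 6/3 = 2 dB → -11 dBV.
Stage 2: -11 dBV ≤ -3 dBV, so stage 2 doesn't engage; make-up brings it to -3 dBV.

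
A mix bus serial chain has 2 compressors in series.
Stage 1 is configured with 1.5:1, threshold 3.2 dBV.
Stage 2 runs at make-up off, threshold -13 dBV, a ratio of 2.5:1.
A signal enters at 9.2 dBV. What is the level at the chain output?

-4.92 dBV

Stage 1: overshoot 6 dB → 6/1.5 = 4 dB → 7.2 dBV.
Stage 2: 7.2 dBV is 20.2 dB over -13 dBV; at 2.5:1 that becomes 8.08 dB over, giving -4.92 dBV.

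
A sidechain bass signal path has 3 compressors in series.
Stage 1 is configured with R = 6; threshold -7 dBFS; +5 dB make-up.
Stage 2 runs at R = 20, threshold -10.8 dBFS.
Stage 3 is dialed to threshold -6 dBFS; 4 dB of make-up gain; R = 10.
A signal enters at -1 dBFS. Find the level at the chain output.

Stage 1: overshoot 6 dB → 6/6 = 1 dB → -6 dBFS; +5 dB make-up → -1 dBFS.
Stage 2: overshoot 9.8 dB → 9.8/20 = 0.49 dB → -10.31 dBFS.
Stage 3: below threshold (-10.31 ≤ -6); passes unchanged; make-up brings it to -6.31 dBFS.

-6.31 dBFS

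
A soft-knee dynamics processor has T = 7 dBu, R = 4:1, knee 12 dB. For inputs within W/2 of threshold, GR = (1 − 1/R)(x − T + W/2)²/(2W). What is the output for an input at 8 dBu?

6.46875 dBu

x − T + W/2 = 8 − 7 + 6 = 7.
GR = (1 − 1/4) × 7² / 24 = 0.75 × 49 / 24 = 1.53125 dB.
Output = 8 − 1.53125 = 6.46875 dBu.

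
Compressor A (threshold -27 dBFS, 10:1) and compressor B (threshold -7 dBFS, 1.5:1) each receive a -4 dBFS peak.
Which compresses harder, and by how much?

A: overshoot 23 dB → output overshoot 2.3 dB → GR 20.7 dB.
B: overshoot 3 dB → output overshoot 2 dB → GR 1 dB.
A applies 19.7 dB more gain reduction.

A, by 19.7 dB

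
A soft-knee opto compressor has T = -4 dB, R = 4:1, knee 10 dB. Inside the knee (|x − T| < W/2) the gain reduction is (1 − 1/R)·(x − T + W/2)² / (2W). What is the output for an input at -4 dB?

x − T + W/2 = -4 − (-4) + 5 = 5.
GR = (1 − 1/4) × 5² / 20 = 0.75 × 25 / 20 = 0.9375 dB.
Output = -4 − 0.9375 = -4.9375 dB.

-4.9375 dB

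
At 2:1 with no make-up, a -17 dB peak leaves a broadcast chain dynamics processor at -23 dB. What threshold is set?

-29 dB

Gain reduction = -17 − (-23) = 6 dB; output overshoot = GR / (R − 1) = 6 / 1 = 6 dB.
Threshold = output − output overshoot = -23 − 6 = -29 dB.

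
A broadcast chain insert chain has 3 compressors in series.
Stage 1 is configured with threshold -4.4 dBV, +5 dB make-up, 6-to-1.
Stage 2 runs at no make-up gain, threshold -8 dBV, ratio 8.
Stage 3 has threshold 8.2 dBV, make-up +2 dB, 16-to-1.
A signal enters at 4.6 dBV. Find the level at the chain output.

-4.7375 dBV

Stage 1: 4.6 dBV is 9 dB over -4.4 dBV; at 6:1 that becomes 1.5 dB over, giving -2.9 dBV; +5 dB make-up → 2.1 dBV.
Stage 2: 10.1 dB above -8 dBV, reduced 8:1 to 1.2625 dB above → -6.7375 dBV.
Stage 3: -6.7375 dBV is at or below the 8.2 dBV threshold — no compression; make-up brings it to -4.7375 dBV.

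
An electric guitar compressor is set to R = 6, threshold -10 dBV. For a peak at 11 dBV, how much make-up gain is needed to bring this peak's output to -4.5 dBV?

2 dB

The peak compresses to -10 + 21/6 = -6.5 dBV.
To reach -4.5 dBV requires -4.5 − (-6.5) = 2 dB of make-up.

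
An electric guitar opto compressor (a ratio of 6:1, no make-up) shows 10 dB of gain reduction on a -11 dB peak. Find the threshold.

-23 dB

Gain reduction = -11 − (-21) = 10 dB; output overshoot = GR / (R − 1) = 10 / 5 = 2 dB.
Threshold = output − output overshoot = -21 − 2 = -23 dB.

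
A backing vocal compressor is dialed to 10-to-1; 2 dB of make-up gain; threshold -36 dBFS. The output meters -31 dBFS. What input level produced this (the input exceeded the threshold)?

Remove make-up: -31 − 2 = -33 dBFS.
Post-compression overshoot = -33 − (-36) = 3 dB.
Undo the ratio: input overshoot = 3 × 10 = 30 dB, giving input = -6 dBFS.

-6 dBFS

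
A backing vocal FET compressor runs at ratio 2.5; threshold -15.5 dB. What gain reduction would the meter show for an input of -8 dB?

Overshoot = -8 − (-15.5) = 7.5 dB.
A 2.5:1 ratio leaves 3 dB of that excess.
Gain reduction = 7.5 − 3 = 4.5 dB.

4.5 dB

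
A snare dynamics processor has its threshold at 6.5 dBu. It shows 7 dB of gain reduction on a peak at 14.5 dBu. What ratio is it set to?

8:1

Input overshoot = 14.5 − 6.5 = 8 dB.
Output overshoot = 8 − 7 = 1 dB.
Ratio = input overshoot / output overshoot = 8 / 1 = 8.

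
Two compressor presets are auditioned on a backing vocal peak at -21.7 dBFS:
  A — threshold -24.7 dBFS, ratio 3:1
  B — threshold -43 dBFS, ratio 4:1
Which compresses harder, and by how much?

B, by 13.975 dB

A: GR = 3 − 3/3 = 2 dB.
B: GR = 21.3 − 21.3/4 = 15.975 dB.
B reduces 13.975 dB more.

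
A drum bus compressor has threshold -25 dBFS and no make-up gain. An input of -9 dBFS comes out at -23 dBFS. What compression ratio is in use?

Input overshoot = -9 − (-25) = 16 dB; output overshoot = -23 − (-25) = 2 dB.
Ratio = 16 / 2 = 8.

8:1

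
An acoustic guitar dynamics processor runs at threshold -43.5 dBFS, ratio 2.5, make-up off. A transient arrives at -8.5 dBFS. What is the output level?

-8.5 dBFS sits 35 dB over threshold.
2.5:1 compression reduces that to 35/2.5 = 14 dB over.
That puts the output at -29.5 dBFS.

-29.5 dBFS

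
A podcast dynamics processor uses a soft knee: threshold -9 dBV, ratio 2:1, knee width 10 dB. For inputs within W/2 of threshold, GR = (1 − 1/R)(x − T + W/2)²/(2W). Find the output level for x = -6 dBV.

-7.6 dBV

x − T + W/2 = -6 − (-9) + 5 = 8.
GR = (1 − 1/2) × 8² / 20 = 0.5 × 64 / 20 = 1.6 dB.
Output = -6 − 1.6 = -7.6 dBV.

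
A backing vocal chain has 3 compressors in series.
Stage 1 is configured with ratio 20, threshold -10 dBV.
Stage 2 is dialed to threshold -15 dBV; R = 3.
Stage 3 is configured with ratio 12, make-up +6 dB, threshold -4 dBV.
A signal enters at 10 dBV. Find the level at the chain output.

Stage 1: overshoot 20 dB → 20/20 = 1 dB → -9 dBV.
Stage 2: 6 dB above -15 dBV, reduced 3:1 to 2 dB above → -13 dBV.
Stage 3: below threshold (-13 ≤ -4); passes unchanged; make-up brings it to -7 dBV.

-7 dBV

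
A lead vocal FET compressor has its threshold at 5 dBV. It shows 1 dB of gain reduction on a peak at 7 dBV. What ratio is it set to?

2:1

Input overshoot = 7 − 5 = 2 dB.
Output overshoot = 2 − 1 = 1 dB.
Ratio = input overshoot / output overshoot = 2 / 1 = 2.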